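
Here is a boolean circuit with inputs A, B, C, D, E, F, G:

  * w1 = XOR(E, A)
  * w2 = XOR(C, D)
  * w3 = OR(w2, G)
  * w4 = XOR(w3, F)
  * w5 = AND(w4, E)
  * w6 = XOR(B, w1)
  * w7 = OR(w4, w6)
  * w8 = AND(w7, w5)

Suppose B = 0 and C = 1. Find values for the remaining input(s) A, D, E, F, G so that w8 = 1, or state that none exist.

A=0 D=1 E=1 F=0 G=1

Check with B = 0 and C = 1 and A=0, D=1, E=1, F=0, G=1:
w1 = XOR(E, A) = XOR(1, 0) = 1
w2 = XOR(C, D) = XOR(1, 1) = 0
w3 = OR(w2, G) = OR(0, 1) = 1
w4 = XOR(w3, F) = XOR(1, 0) = 1
w5 = AND(w4, E) = AND(1, 1) = 1
w6 = XOR(B, w1) = XOR(0, 1) = 1
w7 = OR(w4, w6) = OR(1, 1) = 1
w8 = AND(w7, w5) = AND(1, 1) = 1
So w8 = 1.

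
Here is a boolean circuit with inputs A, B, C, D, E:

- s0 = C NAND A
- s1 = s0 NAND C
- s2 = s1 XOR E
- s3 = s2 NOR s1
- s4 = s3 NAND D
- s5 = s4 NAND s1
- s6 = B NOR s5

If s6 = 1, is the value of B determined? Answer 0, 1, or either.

s6 = B NOR s5 must be 1, so both B = 0 and s5 = 0.
Every assignment with s6 = 1 has B = 0; there are 12 such assignment(s).

0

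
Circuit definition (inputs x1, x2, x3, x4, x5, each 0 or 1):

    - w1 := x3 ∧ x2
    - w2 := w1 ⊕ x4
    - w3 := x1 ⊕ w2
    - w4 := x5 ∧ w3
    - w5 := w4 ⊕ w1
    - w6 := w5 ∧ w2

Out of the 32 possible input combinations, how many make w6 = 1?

6

w6 = w5 ∧ w2 must be 1, so both w5 = 1 and w2 = 1.
w5 = w4 ⊕ w1 must be 1, so w4 and w1 differ.
Satisfying assignments:
  x1=0, x2=0, x3=0, x4=1, x5=1
  x1=0, x2=0, x3=1, x4=1, x5=1
  x1=0, x2=1, x3=0, x4=1, x5=1
  x1=0, x2=1, x3=1, x4=0, x5=0
  x1=1, x2=1, x3=1, x4=0, x5=0
  x1=1, x2=1, x3=1, x4=0, x5=1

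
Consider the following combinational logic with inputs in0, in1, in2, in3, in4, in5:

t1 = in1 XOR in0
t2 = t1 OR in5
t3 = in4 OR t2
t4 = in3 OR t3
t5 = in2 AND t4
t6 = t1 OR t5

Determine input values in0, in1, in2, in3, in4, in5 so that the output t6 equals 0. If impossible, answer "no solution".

t6 = t1 OR t5 must be 0, so both t1 = 0 and t5 = 0.
t1 = in1 XOR in0 must be 0, so in1 and in0 are equal.
t5 = in2 AND t4 must be 0, so at least one of in2, t4 is 0.
Check with in0=1 in1=1 in2=0 in3=0 in4=0 in5=0:
t1 = in1 XOR in0 = 1 XOR 1 = 0
t2 = t1 OR in5 = 0 OR 0 = 0
t3 = in4 OR t2 = 0 OR 0 = 0
t4 = in3 OR t3 = 0 OR 0 = 0
t5 = in2 AND t4 = 0 AND 0 = 0
t6 = t1 OR t5 = 0 OR 0 = 0
So t6 = 0 as required.

in0=1 in1=1 in2=0 in3=0 in4=0 in5=0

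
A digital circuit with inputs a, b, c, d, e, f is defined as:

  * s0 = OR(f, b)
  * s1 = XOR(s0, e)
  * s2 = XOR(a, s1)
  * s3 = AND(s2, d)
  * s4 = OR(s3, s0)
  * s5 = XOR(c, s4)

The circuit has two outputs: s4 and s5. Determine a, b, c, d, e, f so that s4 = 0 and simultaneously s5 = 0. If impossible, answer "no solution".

Check with a=0 b=0 c=0 d=1 e=0 f=0:
s0 = OR(f, b) = OR(0, 0) = 0
s1 = XOR(s0, e) = XOR(0, 0) = 0
s2 = XOR(a, s1) = XOR(0, 0) = 0
s3 = AND(s2, d) = AND(0, 1) = 0
s4 = OR(s3, s0) = OR(0, 0) = 0
s5 = XOR(c, s4) = XOR(0, 0) = 0
So s4 = 0 and s5 = 0.

a=0 b=0 c=0 d=1 e=0 f=0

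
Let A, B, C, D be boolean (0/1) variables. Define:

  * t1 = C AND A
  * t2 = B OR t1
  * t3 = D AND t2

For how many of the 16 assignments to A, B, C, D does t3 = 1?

t3 = D AND t2 must be 1, so both D = 1 and t2 = 1.
t2 = B OR t1 must be 1, so at least one of B, t1 is 1.
Enumerating the 16 input combinations, 5 give t3 = 1 and 11 give t3 = 0.

5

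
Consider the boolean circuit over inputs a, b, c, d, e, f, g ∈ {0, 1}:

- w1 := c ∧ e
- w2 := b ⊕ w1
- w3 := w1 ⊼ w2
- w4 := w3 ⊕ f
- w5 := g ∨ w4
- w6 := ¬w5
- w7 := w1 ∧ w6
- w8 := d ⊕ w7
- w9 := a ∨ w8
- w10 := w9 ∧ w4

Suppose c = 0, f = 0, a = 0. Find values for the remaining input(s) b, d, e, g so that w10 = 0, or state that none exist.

b=0 d=0 e=0 g=0

w10 = w9 ∧ w4 must be 0, so at least one of w9, w4 is 0.
Check with c = 0, f = 0, a = 0 and b=0, d=0, e=0, g=0:
w1 = c ∧ e = 0 ∧ 0 = 0
w2 = b ⊕ w1 = 0 ⊕ 0 = 0
w3 = w1 ⊼ w2 = 0 ⊼ 0 = 1
w4 = w3 ⊕ f = 1 ⊕ 0 = 1
w5 = g ∨ w4 = 0 ∨ 1 = 1
w6 = ¬w5 = ¬1 = 0
w7 = w1 ∧ w6 = 0 ∧ 0 = 0
w8 = d ⊕ w7 = 0 ⊕ 0 = 0
w9 = a ∨ w8 = 0 ∨ 0 = 0
w10 = w9 ∧ w4 = 0 ∧ 1 = 0
So w10 = 0.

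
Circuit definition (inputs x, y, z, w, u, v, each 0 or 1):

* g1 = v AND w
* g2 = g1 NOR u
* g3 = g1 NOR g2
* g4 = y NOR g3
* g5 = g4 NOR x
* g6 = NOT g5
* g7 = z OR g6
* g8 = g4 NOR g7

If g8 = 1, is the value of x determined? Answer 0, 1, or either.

0

g8 = g4 NOR g7 must be 1, so both g4 = 0 and g7 = 0.
g4 = y NOR g3 must be 0, so at least one of y, g3 is 1.
g7 = z OR g6 must be 0, so both z = 0 and g6 = 0.
Every assignment with g8 = 1 has x = 0; there are 11 such assignment(s).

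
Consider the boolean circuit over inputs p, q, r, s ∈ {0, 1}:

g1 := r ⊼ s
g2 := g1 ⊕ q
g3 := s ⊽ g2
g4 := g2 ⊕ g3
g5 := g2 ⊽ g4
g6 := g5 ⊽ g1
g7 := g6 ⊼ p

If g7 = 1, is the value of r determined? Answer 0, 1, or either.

Both values of r occur among assignments with g7 = 1:
  r=0: p=0, q=0, r=0, s=0
  r=1: p=0, q=0, r=1, s=0

either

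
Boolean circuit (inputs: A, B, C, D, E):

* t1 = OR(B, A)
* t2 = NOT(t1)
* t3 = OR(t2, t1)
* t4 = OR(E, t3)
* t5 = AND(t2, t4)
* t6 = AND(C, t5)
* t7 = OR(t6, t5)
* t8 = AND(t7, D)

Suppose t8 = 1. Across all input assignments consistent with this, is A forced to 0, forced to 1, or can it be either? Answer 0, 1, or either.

0

t8 = AND(t7, D) must be 1, so both t7 = 1 and D = 1.
t7 = OR(t6, t5) must be 1, so at least one of t6, t5 is 1.
Every assignment with t8 = 1 has A = 0; there are 4 such assignment(s).
  A=0, B=0, C=0, D=1, E=0
  A=0, B=0, C=0, D=1, E=1
  A=0, B=0, C=1, D=1, E=0
  A=0, B=0, C=1, D=1, E=1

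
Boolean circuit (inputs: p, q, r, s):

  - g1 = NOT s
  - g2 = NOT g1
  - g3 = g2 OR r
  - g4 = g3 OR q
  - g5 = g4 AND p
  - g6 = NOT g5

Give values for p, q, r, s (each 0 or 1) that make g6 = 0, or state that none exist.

p=1, q=1, r=0, s=0

g6 = NOT g5 must be 0, so g5 = 1.
g5 = g4 AND p must be 1, so both g4 = 1 and p = 1.
g4 = g3 OR q must be 1, so at least one of g3, q is 1.
Check with p=1, q=1, r=0, s=0:
g1 = NOT s = NOT 0 = 1
g2 = NOT g1 = NOT 1 = 0
g3 = g2 OR r = 0 OR 0 = 0
g4 = g3 OR q = 0 OR 1 = 1
g5 = g4 AND p = 1 AND 1 = 1
g6 = NOT g5 = NOT 1 = 0
So g6 = 0 as required.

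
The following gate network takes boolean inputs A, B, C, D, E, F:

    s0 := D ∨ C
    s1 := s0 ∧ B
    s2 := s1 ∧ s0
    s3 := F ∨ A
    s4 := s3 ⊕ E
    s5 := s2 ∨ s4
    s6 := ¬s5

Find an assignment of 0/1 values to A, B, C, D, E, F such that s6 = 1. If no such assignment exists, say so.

A=1, B=0, C=0, D=1, E=1, F=0

s6 = ¬s5 must be 1, so s5 = 0.
Check with A=1, B=0, C=0, D=1, E=1, F=0:
s0 = D ∨ C = 1 ∨ 0 = 1
s1 = s0 ∧ B = 1 ∧ 0 = 0
s2 = s1 ∧ s0 = 0 ∧ 1 = 0
s3 = F ∨ A = 0 ∨ 1 = 1
s4 = s3 ⊕ E = 1 ⊕ 1 = 0
s5 = s2 ∨ s4 = 0 ∨ 0 = 0
s6 = ¬s5 = ¬0 = 1
So s6 = 1 as required.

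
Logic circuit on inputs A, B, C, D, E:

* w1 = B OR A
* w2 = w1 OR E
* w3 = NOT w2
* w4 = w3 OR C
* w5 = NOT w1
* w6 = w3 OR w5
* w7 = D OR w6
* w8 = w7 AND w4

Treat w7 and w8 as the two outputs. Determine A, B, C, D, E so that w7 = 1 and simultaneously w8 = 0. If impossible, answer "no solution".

Check with A=0, B=1, C=0, D=1, E=0:
w1 = B OR A = 1 OR 0 = 1
w2 = w1 OR E = 1 OR 0 = 1
w3 = NOT w2 = NOT 1 = 0
w4 = w3 OR C = 0 OR 0 = 0
w5 = NOT w1 = NOT 1 = 0
w6 = w3 OR w5 = 0 OR 0 = 0
w7 = D OR w6 = 1 OR 0 = 1
w8 = w7 AND w4 = 1 AND 0 = 0
So w7 = 1 and w8 = 0.

A=0, B=1, C=0, D=1, E=0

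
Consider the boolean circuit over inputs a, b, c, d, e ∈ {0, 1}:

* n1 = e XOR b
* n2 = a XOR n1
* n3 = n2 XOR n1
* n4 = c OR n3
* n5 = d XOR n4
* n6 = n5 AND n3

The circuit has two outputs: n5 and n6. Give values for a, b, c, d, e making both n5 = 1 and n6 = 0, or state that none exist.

Check with a=0 b=0 c=0 d=1 e=0:
n1 = e XOR b = 0 XOR 0 = 0
n2 = a XOR n1 = 0 XOR 0 = 0
n3 = n2 XOR n1 = 0 XOR 0 = 0
n4 = c OR n3 = 0 OR 0 = 0
n5 = d XOR n4 = 1 XOR 0 = 1
n6 = n5 AND n3 = 1 AND 0 = 0
So n5 = 1 and n6 = 0.

a=0 b=0 c=0 d=1 e=0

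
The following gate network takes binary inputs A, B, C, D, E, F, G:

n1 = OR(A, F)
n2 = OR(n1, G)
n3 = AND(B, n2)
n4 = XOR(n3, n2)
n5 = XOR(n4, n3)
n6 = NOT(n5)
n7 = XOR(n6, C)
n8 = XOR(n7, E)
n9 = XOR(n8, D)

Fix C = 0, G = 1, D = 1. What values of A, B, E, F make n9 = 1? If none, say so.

A=0 B=1 E=0 F=1

Check with C = 0, G = 1, D = 1 and A=0, B=1, E=0, F=1:
n1 = OR(A, F) = OR(0, 1) = 1
n2 = OR(n1, G) = OR(1, 1) = 1
n3 = AND(B, n2) = AND(1, 1) = 1
n4 = XOR(n3, n2) = XOR(1, 1) = 0
n5 = XOR(n4, n3) = XOR(0, 1) = 1
n6 = NOT(n5) = NOT 1 = 0
n7 = XOR(n6, C) = XOR(0, 0) = 0
n8 = XOR(n7, E) = XOR(0, 0) = 0
n9 = XOR(n8, D) = XOR(0, 1) = 1
So n9 = 1.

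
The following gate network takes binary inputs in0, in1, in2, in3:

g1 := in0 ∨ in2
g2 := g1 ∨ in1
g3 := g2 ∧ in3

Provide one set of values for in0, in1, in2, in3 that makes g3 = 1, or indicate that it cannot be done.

in0=1, in1=0, in2=0, in3=1

g3 = g2 ∧ in3 must be 1, so both g2 = 1 and in3 = 1.
g2 = g1 ∨ in1 must be 1, so at least one of g1, in1 is 1.
Check with in0=1, in1=0, in2=0, in3=1:
g1 = in0 ∨ in2 = 1 ∨ 0 = 1
g2 = g1 ∨ in1 = 1 ∨ 0 = 1
g3 = g2 ∧ in3 = 1 ∧ 1 = 1
So g3 = 1 as required.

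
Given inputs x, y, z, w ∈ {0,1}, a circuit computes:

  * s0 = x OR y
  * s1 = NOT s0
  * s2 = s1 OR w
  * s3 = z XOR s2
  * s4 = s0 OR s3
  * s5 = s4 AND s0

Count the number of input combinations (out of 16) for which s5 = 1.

12

s5 = s4 AND s0 must be 1, so both s4 = 1 and s0 = 1.
Enumerating the 16 input combinations, 12 give s5 = 1 and 4 give s5 = 0.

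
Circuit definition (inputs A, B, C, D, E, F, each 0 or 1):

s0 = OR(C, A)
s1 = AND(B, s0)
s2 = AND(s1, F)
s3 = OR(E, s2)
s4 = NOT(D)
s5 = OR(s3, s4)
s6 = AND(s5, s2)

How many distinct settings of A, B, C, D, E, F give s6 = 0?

s6 = AND(s5, s2) must be 0, so at least one of s5, s2 is 0.
Enumerating the 64 input combinations, 52 give s6 = 0 and 12 give s6 = 1.

52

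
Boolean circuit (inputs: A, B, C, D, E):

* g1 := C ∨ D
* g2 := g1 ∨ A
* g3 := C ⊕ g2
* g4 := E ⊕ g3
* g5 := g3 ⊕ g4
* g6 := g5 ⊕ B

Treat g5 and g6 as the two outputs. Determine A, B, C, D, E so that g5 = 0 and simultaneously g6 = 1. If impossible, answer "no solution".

Check with A=1 B=1 C=1 D=1 E=0:
g1 = C ∨ D = 1 ∨ 1 = 1
g2 = g1 ∨ A = 1 ∨ 1 = 1
g3 = C ⊕ g2 = 1 ⊕ 1 = 0
g4 = E ⊕ g3 = 0 ⊕ 0 = 0
g5 = g3 ⊕ g4 = 0 ⊕ 0 = 0
g6 = g5 ⊕ B = 0 ⊕ 1 = 1
So g5 = 0 and g6 = 1.

A=1 B=1 C=1 D=1 E=0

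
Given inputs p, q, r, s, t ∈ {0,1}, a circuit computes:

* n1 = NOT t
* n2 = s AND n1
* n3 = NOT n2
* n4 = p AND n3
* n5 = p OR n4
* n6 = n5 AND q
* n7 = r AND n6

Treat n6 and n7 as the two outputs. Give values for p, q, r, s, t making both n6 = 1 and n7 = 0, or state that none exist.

p=1 q=1 r=0 s=0 t=1

Check with p=1 q=1 r=0 s=0 t=1:
n1 = NOT t = NOT 1 = 0
n2 = s AND n1 = 0 AND 0 = 0
n3 = NOT n2 = NOT 0 = 1
n4 = p AND n3 = 1 AND 1 = 1
n5 = p OR n4 = 1 OR 1 = 1
n6 = n5 AND q = 1 AND 1 = 1
n7 = r AND n6 = 0 AND 1 = 0
So n6 = 1 and n7 = 0.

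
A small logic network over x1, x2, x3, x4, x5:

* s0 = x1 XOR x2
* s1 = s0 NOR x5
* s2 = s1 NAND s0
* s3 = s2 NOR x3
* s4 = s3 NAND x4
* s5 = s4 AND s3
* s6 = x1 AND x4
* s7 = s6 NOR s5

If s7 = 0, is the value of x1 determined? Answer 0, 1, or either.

1

s7 = s6 NOR s5 must be 0, so at least one of s6, s5 is 1.
Every assignment with s7 = 0 has x1 = 1; there are 8 such assignment(s).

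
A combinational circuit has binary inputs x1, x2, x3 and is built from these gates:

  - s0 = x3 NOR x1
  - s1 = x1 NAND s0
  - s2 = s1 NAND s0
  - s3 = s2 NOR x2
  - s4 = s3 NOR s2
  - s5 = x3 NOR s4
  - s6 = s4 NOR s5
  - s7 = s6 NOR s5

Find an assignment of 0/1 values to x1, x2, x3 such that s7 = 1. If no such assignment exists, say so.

x1=0, x2=1, x3=0

s7 = s6 NOR s5 must be 1, so both s6 = 0 and s5 = 0.
s6 = s4 NOR s5 must be 0, so at least one of s4, s5 is 1.
Check with x1=0, x2=1, x3=0:
s0 = x3 NOR x1 = 0 NOR 0 = 1
s1 = x1 NAND s0 = 0 NAND 1 = 1
s2 = s1 NAND s0 = 1 NAND 1 = 0
s3 = s2 NOR x2 = 0 NOR 1 = 0
s4 = s3 NOR s2 = 0 NOR 0 = 1
s5 = x3 NOR s4 = 0 NOR 1 = 0
s6 = s4 NOR s5 = 1 NOR 0 = 0
s7 = s6 NOR s5 = 0 NOR 0 = 1
So s7 = 1 as required.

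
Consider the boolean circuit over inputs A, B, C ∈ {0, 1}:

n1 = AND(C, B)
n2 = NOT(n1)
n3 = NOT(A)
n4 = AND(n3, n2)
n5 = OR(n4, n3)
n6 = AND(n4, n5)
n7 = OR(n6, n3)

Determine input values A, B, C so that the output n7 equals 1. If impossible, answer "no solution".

A=0, B=1, C=0

n7 = OR(n6, n3) must be 1, so at least one of n6, n3 is 1.
Check with A=0, B=1, C=0:
n1 = AND(C, B) = AND(0, 1) = 0
n2 = NOT(n1) = NOT 0 = 1
n3 = NOT(A) = NOT 0 = 1
n4 = AND(n3, n2) = AND(1, 1) = 1
n5 = OR(n4, n3) = OR(1, 1) = 1
n6 = AND(n4, n5) = AND(1, 1) = 1
n7 = OR(n6, n3) = OR(1, 1) = 1
So n7 = 1 as required.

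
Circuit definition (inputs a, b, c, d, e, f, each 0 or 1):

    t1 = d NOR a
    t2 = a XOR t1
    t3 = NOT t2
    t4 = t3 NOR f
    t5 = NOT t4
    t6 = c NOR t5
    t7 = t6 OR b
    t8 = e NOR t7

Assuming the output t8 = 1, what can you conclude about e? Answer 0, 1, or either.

t8 = e NOR t7 must be 1, so both e = 0 and t7 = 0.
t7 = t6 OR b must be 0, so both t6 = 0 and b = 0.
t6 = c NOR t5 must be 0, so at least one of c, t5 is 1.
Every assignment with t8 = 1 has e = 0; there are 13 such assignment(s).

0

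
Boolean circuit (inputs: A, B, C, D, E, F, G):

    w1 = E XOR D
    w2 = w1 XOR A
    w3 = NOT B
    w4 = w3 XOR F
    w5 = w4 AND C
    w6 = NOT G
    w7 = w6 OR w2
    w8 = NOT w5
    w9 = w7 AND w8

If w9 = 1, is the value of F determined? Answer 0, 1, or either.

either

Both values of F occur among assignments with w9 = 1:
  F=0: A=0, B=0, C=0, D=0, E=0, F=0, G=0
  F=1: A=0, B=0, C=0, D=0, E=0, F=1, G=0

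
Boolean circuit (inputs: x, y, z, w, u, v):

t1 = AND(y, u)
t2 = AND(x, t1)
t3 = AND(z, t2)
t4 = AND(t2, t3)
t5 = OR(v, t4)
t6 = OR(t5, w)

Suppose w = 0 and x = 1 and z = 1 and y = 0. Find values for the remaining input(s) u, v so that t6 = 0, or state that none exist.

u=1, v=0

Check with w = 0 and x = 1 and z = 1 and y = 0 and u=1, v=0:
t1 = AND(y, u) = AND(0, 1) = 0
t2 = AND(x, t1) = AND(1, 0) = 0
t3 = AND(z, t2) = AND(1, 0) = 0
t4 = AND(t2, t3) = AND(0, 0) = 0
t5 = OR(v, t4) = OR(0, 0) = 0
t6 = OR(t5, w) = OR(0, 0) = 0
So t6 = 0.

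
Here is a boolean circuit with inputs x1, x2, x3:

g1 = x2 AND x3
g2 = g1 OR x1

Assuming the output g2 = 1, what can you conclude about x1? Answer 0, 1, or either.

either

Both values of x1 occur among assignments with g2 = 1:
  x1=0: x1=0, x2=1, x3=1
  x1=1: x1=1, x2=0, x3=0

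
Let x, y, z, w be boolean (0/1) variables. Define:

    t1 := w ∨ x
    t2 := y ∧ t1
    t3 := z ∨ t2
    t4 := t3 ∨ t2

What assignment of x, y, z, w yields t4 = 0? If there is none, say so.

t4 = t3 ∨ t2 must be 0, so both t3 = 0 and t2 = 0.
t3 = z ∨ t2 must be 0, so both z = 0 and t2 = 0.
Check with x=1 y=0 z=0 w=1:
t1 = w ∨ x = 1 ∨ 1 = 1
t2 = y ∧ t1 = 0 ∧ 1 = 0
t3 = z ∨ t2 = 0 ∨ 0 = 0
t4 = t3 ∨ t2 = 0 ∨ 0 = 0
So t4 = 0 as required.

x=1 y=0 z=0 w=1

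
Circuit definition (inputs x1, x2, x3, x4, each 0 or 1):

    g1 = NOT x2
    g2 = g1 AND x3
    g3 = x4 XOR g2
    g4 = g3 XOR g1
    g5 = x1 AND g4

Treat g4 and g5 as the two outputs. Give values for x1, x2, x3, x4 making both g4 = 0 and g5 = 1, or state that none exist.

Across all 16 input combinations, none give both g4 = 0 and g5 = 1.

no solution exists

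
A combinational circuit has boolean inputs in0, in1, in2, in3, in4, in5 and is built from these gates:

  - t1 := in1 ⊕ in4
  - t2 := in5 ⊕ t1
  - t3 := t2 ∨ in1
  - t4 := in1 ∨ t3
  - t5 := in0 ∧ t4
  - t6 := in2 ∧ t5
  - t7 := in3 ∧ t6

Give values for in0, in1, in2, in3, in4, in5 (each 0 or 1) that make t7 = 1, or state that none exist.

t7 = in3 ∧ t6 must be 1, so both in3 = 1 and t6 = 1.
t6 = in2 ∧ t5 must be 1, so both in2 = 1 and t5 = 1.
t5 = in0 ∧ t4 must be 1, so both in0 = 1 and t4 = 1.
Check with in0=1, in1=1, in2=1, in3=1, in4=0, in5=0:
t1 = in1 ⊕ in4 = 1 ⊕ 0 = 1
t2 = in5 ⊕ t1 = 0 ⊕ 1 = 1
t3 = t2 ∨ in1 = 1 ∨ 1 = 1
t4 = in1 ∨ t3 = 1 ∨ 1 = 1
t5 = in0 ∧ t4 = 1 ∧ 1 = 1
t6 = in2 ∧ t5 = 1 ∧ 1 = 1
t7 = in3 ∧ t6 = 1 ∧ 1 = 1
So t7 = 1 as required.

in0=1, in1=1, in2=1, in3=1, in4=0, in5=0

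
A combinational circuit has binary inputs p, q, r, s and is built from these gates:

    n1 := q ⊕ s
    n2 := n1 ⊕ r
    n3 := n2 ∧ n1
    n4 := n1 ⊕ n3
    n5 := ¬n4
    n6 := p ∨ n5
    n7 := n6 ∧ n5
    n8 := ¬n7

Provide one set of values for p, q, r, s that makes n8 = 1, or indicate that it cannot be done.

p=0, q=1, r=1, s=0

n8 = ¬n7 must be 1, so n7 = 0.
n7 = n6 ∧ n5 must be 0, so at least one of n6, n5 is 0.
Check with p=0, q=1, r=1, s=0:
n1 = q ⊕ s = 1 ⊕ 0 = 1
n2 = n1 ⊕ r = 1 ⊕ 1 = 0
n3 = n2 ∧ n1 = 0 ∧ 1 = 0
n4 = n1 ⊕ n3 = 1 ⊕ 0 = 1
n5 = ¬n4 = ¬1 = 0
n6 = p ∨ n5 = 0 ∨ 0 = 0
n7 = n6 ∧ n5 = 0 ∧ 0 = 0
n8 = ¬n7 = ¬0 = 1
So n8 = 1 as required.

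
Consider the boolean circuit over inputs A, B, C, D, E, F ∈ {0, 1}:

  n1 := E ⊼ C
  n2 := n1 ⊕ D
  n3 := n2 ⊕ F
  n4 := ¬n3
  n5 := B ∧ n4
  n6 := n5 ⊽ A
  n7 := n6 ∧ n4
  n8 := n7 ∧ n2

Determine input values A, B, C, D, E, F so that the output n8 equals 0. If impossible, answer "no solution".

n8 = n7 ∧ n2 must be 0, so at least one of n7, n2 is 0.
Check with A=0, B=0, C=0, D=0, E=1, F=0:
n1 = E ⊼ C = 1 ⊼ 0 = 1
n2 = n1 ⊕ D = 1 ⊕ 0 = 1
n3 = n2 ⊕ F = 1 ⊕ 0 = 1
n4 = ¬n3 = ¬1 = 0
n5 = B ∧ n4 = 0 ∧ 0 = 0
n6 = n5 ⊽ A = 0 ⊽ 0 = 1
n7 = n6 ∧ n4 = 1 ∧ 0 = 0
n8 = n7 ∧ n2 = 0 ∧ 1 = 0
So n8 = 0 as required.

A=0, B=0, C=0, D=0, E=1, F=0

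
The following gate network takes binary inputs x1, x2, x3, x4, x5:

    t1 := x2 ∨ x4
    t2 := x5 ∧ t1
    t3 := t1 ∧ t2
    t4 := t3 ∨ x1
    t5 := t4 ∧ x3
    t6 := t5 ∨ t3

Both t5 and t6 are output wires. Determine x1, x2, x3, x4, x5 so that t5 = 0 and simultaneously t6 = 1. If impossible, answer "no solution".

Check with x1=0, x2=1, x3=0, x4=0, x5=1:
t1 = x2 ∨ x4 = 1 ∨ 0 = 1
t2 = x5 ∧ t1 = 1 ∧ 1 = 1
t3 = t1 ∧ t2 = 1 ∧ 1 = 1
t4 = t3 ∨ x1 = 1 ∨ 0 = 1
t5 = t4 ∧ x3 = 1 ∧ 0 = 0
t6 = t5 ∨ t3 = 0 ∨ 1 = 1
So t5 = 0 and t6 = 1.

x1=0, x2=1, x3=0, x4=0, x5=1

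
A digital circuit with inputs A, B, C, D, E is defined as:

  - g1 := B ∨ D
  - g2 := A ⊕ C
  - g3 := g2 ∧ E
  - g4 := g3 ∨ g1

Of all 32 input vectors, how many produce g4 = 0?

g4 = g3 ∨ g1 must be 0, so both g3 = 0 and g1 = 0.
Satisfying assignments:
  A=0, B=0, C=0, D=0, E=0
  A=0, B=0, C=0, D=0, E=1
  A=0, B=0, C=1, D=0, E=0
  A=1, B=0, C=0, D=0, E=0
  A=1, B=0, C=1, D=0, E=0
  A=1, B=0, C=1, D=0, E=1

6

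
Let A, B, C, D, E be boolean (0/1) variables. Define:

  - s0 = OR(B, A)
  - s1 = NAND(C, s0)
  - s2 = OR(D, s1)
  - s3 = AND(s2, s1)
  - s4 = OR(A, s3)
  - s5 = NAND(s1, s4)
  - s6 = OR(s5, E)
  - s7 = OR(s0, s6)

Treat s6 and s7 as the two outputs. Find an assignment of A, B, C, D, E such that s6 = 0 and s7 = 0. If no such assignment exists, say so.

A=0 B=0 C=0 D=0 E=0

Check with A=0 B=0 C=0 D=0 E=0:
s0 = OR(B, A) = OR(0, 0) = 0
s1 = NAND(C, s0) = NAND(0, 0) = 1
s2 = OR(D, s1) = OR(0, 1) = 1
s3 = AND(s2, s1) = AND(1, 1) = 1
s4 = OR(A, s3) = OR(0, 1) = 1
s5 = NAND(s1, s4) = NAND(1, 1) = 0
s6 = OR(s5, E) = OR(0, 0) = 0
s7 = OR(s0, s6) = OR(0, 0) = 0
So s6 = 0 and s7 = 0.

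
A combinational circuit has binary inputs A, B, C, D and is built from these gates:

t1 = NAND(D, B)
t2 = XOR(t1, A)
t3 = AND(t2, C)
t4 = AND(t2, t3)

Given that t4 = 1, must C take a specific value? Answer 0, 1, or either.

t4 = AND(t2, t3) must be 1, so both t2 = 1 and t3 = 1.
Every assignment with t4 = 1 has C = 1; there are 4 such assignment(s).
  A=0, B=0, C=1, D=0
  A=0, B=0, C=1, D=1
  A=0, B=1, C=1, D=0
  A=1, B=1, C=1, D=1

1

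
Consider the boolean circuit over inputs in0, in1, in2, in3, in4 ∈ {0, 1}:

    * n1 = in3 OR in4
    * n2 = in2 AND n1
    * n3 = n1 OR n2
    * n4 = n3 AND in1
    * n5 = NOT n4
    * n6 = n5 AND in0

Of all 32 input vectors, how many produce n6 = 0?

22

n6 = n5 AND in0 must be 0, so at least one of n5, in0 is 0.
Enumerating the 32 input combinations, 22 give n6 = 0 and 10 give n6 = 1.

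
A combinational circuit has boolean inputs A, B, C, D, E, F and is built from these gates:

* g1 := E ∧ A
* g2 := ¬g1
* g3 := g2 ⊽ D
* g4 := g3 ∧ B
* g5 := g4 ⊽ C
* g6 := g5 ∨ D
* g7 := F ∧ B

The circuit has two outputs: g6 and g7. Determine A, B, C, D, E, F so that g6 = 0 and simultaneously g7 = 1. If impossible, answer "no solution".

A=0, B=1, C=1, D=0, E=0, F=1

Check with A=0, B=1, C=1, D=0, E=0, F=1:
g1 = E ∧ A = 0 ∧ 0 = 0
g2 = ¬g1 = ¬0 = 1
g3 = g2 ⊽ D = 1 ⊽ 0 = 0
g4 = g3 ∧ B = 0 ∧ 1 = 0
g5 = g4 ⊽ C = 0 ⊽ 1 = 0
g6 = g5 ∨ D = 0 ∨ 0 = 0
g7 = F ∧ B = 1 ∧ 1 = 1
So g6 = 0 and g7 = 1.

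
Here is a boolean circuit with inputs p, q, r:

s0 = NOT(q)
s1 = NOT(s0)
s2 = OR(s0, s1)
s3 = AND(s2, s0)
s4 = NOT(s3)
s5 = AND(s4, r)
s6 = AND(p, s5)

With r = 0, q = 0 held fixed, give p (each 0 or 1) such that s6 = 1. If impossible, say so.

no solution exists

With r = 0, q = 0 fixed, none of the 2 settings of p give s6 = 1.
For example, with p=0:
s0 = NOT(q) = NOT 0 = 1
s1 = NOT(s0) = NOT 1 = 0
s2 = OR(s0, s1) = OR(1, 0) = 1
s3 = AND(s2, s0) = AND(1, 1) = 1
s4 = NOT(s3) = NOT 1 = 0
s5 = AND(s4, r) = AND(0, 0) = 0
s6 = AND(p, s5) = AND(0, 0) = 0
giving s6 = 0 ≠ 1.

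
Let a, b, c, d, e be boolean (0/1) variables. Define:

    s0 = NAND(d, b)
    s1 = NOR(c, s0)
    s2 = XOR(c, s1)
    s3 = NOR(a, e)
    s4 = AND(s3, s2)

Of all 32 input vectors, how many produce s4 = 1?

5

s4 = AND(s3, s2) must be 1, so both s3 = 1 and s2 = 1.
Satisfying assignments:
  a=0, b=0, c=1, d=0, e=0
  a=0, b=0, c=1, d=1, e=0
  a=0, b=1, c=0, d=1, e=0
  a=0, b=1, c=1, d=0, e=0
  a=0, b=1, c=1, d=1, e=0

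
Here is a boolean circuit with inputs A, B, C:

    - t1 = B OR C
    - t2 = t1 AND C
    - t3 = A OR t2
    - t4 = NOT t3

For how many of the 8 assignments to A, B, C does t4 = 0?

6

t4 = NOT t3 must be 0, so t3 = 1.
t3 = A OR t2 must be 1, so at least one of A, t2 is 1.
Satisfying assignments:
  A=0, B=0, C=1
  A=0, B=1, C=1
  A=1, B=0, C=0
  A=1, B=0, C=1
  A=1, B=1, C=0
  A=1, B=1, C=1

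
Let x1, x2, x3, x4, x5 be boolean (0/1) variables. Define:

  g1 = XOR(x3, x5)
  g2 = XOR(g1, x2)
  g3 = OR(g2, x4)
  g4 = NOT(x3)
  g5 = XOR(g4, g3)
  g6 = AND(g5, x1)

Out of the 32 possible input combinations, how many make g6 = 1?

g6 = AND(g5, x1) must be 1, so both g5 = 1 and x1 = 1.
g5 = XOR(g4, g3) must be 1, so g4 and g3 differ.
Enumerating the 32 input combinations, 8 give g6 = 1 and 24 give g6 = 0.

8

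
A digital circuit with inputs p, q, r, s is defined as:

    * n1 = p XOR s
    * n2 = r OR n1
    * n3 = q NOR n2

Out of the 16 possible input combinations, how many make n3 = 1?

2

n3 = q NOR n2 must be 1, so both q = 0 and n2 = 0.
n2 = r OR n1 must be 0, so both r = 0 and n1 = 0.
n1 = p XOR s must be 0, so p and s are equal.
Satisfying assignments:
  p=0, q=0, r=0, s=0
  p=1, q=0, r=0, s=1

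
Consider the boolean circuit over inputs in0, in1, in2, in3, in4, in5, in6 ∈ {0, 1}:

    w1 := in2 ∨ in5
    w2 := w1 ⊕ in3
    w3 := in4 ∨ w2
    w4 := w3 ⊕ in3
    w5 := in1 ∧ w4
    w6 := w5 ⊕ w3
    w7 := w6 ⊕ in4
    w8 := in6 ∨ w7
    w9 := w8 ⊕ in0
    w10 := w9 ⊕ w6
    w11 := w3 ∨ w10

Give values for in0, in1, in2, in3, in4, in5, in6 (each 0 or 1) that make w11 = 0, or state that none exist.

in0=0, in1=0, in2=0, in3=0, in4=0, in5=0, in6=0

w11 = w3 ∨ w10 must be 0, so both w3 = 0 and w10 = 0.
w3 = in4 ∨ w2 must be 0, so both in4 = 0 and w2 = 0.
w10 = w9 ⊕ w6 must be 0, so w9 and w6 are equal.
Check with in0=0, in1=0, in2=0, in3=0, in4=0, in5=0, in6=0:
w1 = in2 ∨ in5 = 0 ∨ 0 = 0
w2 = w1 ⊕ in3 = 0 ⊕ 0 = 0
w3 = in4 ∨ w2 = 0 ∨ 0 = 0
w4 = w3 ⊕ in3 = 0 ⊕ 0 = 0
w5 = in1 ∧ w4 = 0 ∧ 0 = 0
w6 = w5 ⊕ w3 = 0 ⊕ 0 = 0
w7 = w6 ⊕ in4 = 0 ⊕ 0 = 0
w8 = in6 ∨ w7 = 0 ∨ 0 = 0
w9 = w8 ⊕ in0 = 0 ⊕ 0 = 0
w10 = w9 ⊕ w6 = 0 ⊕ 0 = 0
w11 = w3 ∨ w10 = 0 ∨ 0 = 0
So w11 = 0 as required.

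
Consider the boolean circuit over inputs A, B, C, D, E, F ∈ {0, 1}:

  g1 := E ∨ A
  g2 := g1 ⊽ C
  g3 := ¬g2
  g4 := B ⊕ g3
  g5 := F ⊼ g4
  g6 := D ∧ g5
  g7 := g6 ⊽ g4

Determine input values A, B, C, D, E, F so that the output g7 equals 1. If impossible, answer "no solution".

A=0, B=1, C=0, D=0, E=1, F=0

Check with A=0, B=1, C=0, D=0, E=1, F=0:
g1 = E ∨ A = 1 ∨ 0 = 1
g2 = g1 ⊽ C = 1 ⊽ 0 = 0
g3 = ¬g2 = ¬0 = 1
g4 = B ⊕ g3 = 1 ⊕ 1 = 0
g5 = F ⊼ g4 = 0 ⊼ 0 = 1
g6 = D ∧ g5 = 0 ∧ 1 = 0
g7 = g6 ⊽ g4 = 0 ⊽ 0 = 1
So g7 = 1 as required.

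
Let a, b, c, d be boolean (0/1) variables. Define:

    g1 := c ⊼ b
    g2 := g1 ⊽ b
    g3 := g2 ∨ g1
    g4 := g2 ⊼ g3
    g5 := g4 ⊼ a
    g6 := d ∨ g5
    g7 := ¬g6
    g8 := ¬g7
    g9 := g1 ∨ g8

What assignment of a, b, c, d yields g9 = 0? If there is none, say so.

g9 = g1 ∨ g8 must be 0, so both g1 = 0 and g8 = 0.
Check with a=1 b=1 c=1 d=0:
g1 = c ⊼ b = 1 ⊼ 1 = 0
g2 = g1 ⊽ b = 0 ⊽ 1 = 0
g3 = g2 ∨ g1 = 0 ∨ 0 = 0
g4 = g2 ⊼ g3 = 0 ⊼ 0 = 1
g5 = g4 ⊼ a = 1 ⊼ 1 = 0
g6 = d ∨ g5 = 0 ∨ 0 = 0
g7 = ¬g6 = ¬0 = 1
g8 = ¬g7 = ¬1 = 0
g9 = g1 ∨ g8 = 0 ∨ 0 = 0
So g9 = 0 as required.

a=1 b=1 c=1 d=0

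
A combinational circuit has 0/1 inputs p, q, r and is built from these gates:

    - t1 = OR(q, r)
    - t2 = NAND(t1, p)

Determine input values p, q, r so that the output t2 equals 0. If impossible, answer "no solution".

Check with p=1, q=0, r=1:
t1 = OR(q, r) = OR(0, 1) = 1
t2 = NAND(t1, p) = NAND(1, 1) = 0
So t2 = 0 as required.

p=1, q=0, r=1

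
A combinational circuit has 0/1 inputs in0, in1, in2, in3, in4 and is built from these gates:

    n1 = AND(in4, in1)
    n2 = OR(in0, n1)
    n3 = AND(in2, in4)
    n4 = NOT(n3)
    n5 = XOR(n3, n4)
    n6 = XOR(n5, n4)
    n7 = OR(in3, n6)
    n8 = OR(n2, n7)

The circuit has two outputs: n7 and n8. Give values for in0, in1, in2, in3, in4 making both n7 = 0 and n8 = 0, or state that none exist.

in0=0, in1=0, in2=0, in3=0, in4=1

Check with in0=0, in1=0, in2=0, in3=0, in4=1:
n1 = AND(in4, in1) = AND(1, 0) = 0
n2 = OR(in0, n1) = OR(0, 0) = 0
n3 = AND(in2, in4) = AND(0, 1) = 0
n4 = NOT(n3) = NOT 0 = 1
n5 = XOR(n3, n4) = XOR(0, 1) = 1
n6 = XOR(n5, n4) = XOR(1, 1) = 0
n7 = OR(in3, n6) = OR(0, 0) = 0
n8 = OR(n2, n7) = OR(0, 0) = 0
So n7 = 0 and n8 = 0.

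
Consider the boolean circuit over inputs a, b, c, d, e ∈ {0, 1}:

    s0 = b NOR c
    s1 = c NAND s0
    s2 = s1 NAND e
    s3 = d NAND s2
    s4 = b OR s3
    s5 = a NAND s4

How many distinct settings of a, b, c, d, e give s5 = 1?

18

s5 = a NAND s4 must be 1, so at least one of a, s4 is 0.
Enumerating the 32 input combinations, 18 give s5 = 1 and 14 give s5 = 0.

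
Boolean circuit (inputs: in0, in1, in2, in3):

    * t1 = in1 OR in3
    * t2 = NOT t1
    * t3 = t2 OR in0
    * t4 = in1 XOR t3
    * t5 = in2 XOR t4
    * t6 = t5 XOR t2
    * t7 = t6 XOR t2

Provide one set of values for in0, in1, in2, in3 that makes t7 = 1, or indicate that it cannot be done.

t7 = t6 XOR t2 must be 1, so t6 and t2 differ.
Check with in0=0 in1=1 in2=0 in3=1:
t1 = in1 OR in3 = 1 OR 1 = 1
t2 = NOT t1 = NOT 1 = 0
t3 = t2 OR in0 = 0 OR 0 = 0
t4 = in1 XOR t3 = 1 XOR 0 = 1
t5 = in2 XOR t4 = 0 XOR 1 = 1
t6 = t5 XOR t2 = 1 XOR 0 = 1
t7 = t6 XOR t2 = 1 XOR 0 = 1
So t7 = 1 as required.

in0=0 in1=1 in2=0 in3=1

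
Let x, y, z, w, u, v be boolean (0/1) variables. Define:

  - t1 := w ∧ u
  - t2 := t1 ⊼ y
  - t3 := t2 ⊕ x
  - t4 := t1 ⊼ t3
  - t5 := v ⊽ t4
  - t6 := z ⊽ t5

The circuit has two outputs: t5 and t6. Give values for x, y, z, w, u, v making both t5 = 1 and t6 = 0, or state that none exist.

x=0 y=0 z=0 w=1 u=1 v=0

Check with x=0 y=0 z=0 w=1 u=1 v=0:
t1 = w ∧ u = 1 ∧ 1 = 1
t2 = t1 ⊼ y = 1 ⊼ 0 = 1
t3 = t2 ⊕ x = 1 ⊕ 0 = 1
t4 = t1 ⊼ t3 = 1 ⊼ 1 = 0
t5 = v ⊽ t4 = 0 ⊽ 0 = 1
t6 = z ⊽ t5 = 0 ⊽ 1 = 0
So t5 = 1 and t6 = 0.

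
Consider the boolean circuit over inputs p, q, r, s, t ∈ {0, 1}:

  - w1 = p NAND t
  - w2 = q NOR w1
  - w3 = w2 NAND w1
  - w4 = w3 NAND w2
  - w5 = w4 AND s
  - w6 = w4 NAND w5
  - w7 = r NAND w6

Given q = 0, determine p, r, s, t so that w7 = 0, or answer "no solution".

p=0, r=1, s=0, t=0

w7 = r NAND w6 must be 0, so both r = 1 and w6 = 1.
w6 = w4 NAND w5 must be 1, so at least one of w4, w5 is 0.
Check with q = 0 and p=0, r=1, s=0, t=0:
w1 = p NAND t = 0 NAND 0 = 1
w2 = q NOR w1 = 0 NOR 1 = 0
w3 = w2 NAND w1 = 0 NAND 1 = 1
w4 = w3 NAND w2 = 1 NAND 0 = 1
w5 = w4 AND s = 1 AND 0 = 0
w6 = w4 NAND w5 = 1 NAND 0 = 1
w7 = r NAND w6 = 1 NAND 1 = 0
So w7 = 0.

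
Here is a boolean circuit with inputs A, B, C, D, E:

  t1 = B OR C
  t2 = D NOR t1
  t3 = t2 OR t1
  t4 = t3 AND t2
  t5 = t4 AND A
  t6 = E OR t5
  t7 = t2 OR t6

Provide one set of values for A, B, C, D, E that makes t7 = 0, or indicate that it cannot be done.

Check with A=1, B=0, C=0, D=1, E=0:
t1 = B OR C = 0 OR 0 = 0
t2 = D NOR t1 = 1 NOR 0 = 0
t3 = t2 OR t1 = 0 OR 0 = 0
t4 = t3 AND t2 = 0 AND 0 = 0
t5 = t4 AND A = 0 AND 1 = 0
t6 = E OR t5 = 0 OR 0 = 0
t7 = t2 OR t6 = 0 OR 0 = 0
So t7 = 0 as required.

A=1, B=0, C=0, D=1, E=0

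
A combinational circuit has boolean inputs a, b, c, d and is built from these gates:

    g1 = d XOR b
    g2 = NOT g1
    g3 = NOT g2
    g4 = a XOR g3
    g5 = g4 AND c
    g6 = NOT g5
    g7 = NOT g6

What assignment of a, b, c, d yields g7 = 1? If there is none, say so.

a=1, b=0, c=1, d=0

g7 = NOT g6 must be 1, so g6 = 0.
Check with a=1, b=0, c=1, d=0:
g1 = d XOR b = 0 XOR 0 = 0
g2 = NOT g1 = NOT 0 = 1
g3 = NOT g2 = NOT 1 = 0
g4 = a XOR g3 = 1 XOR 0 = 1
g5 = g4 AND c = 1 AND 1 = 1
g6 = NOT g5 = NOT 1 = 0
g7 = NOT g6 = NOT 0 = 1
So g7 = 1 as required.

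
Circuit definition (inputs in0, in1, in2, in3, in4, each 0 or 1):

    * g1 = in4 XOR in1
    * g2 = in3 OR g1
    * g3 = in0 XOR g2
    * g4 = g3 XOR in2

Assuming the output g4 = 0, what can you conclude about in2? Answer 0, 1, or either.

either

Both values of in2 occur among assignments with g4 = 0:
  in2=0: in0=0, in1=0, in2=0, in3=0, in4=0
  in2=1: in0=0, in1=0, in2=1, in3=0, in4=1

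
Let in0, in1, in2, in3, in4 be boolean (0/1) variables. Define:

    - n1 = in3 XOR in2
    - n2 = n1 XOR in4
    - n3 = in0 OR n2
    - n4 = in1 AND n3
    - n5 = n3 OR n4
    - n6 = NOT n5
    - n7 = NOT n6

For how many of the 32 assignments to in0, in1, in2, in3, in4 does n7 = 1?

n7 = NOT n6 must be 1, so n6 = 0.
n6 = NOT n5 must be 0, so n5 = 1.
Enumerating the 32 input combinations, 24 give n7 = 1 and 8 give n7 = 0.

24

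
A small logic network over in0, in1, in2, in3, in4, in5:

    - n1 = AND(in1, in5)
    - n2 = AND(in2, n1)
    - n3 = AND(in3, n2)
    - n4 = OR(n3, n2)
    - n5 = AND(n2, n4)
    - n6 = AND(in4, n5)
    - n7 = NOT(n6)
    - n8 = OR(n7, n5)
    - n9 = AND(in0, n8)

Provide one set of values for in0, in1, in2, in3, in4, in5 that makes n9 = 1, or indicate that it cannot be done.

in0=1 in1=1 in2=0 in3=0 in4=0 in5=1

n9 = AND(in0, n8) must be 1, so both in0 = 1 and n8 = 1.
n8 = OR(n7, n5) must be 1, so at least one of n7, n5 is 1.
Check with in0=1 in1=1 in2=0 in3=0 in4=0 in5=1:
n1 = AND(in1, in5) = AND(1, 1) = 1
n2 = AND(in2, n1) = AND(0, 1) = 0
n3 = AND(in3, n2) = AND(0, 0) = 0
n4 = OR(n3, n2) = OR(0, 0) = 0
n5 = AND(n2, n4) = AND(0, 0) = 0
n6 = AND(in4, n5) = AND(0, 0) = 0
n7 = NOT(n6) = NOT 0 = 1
n8 = OR(n7, n5) = OR(1, 0) = 1
n9 = AND(in0, n8) = AND(1, 1) = 1
So n9 = 1 as required.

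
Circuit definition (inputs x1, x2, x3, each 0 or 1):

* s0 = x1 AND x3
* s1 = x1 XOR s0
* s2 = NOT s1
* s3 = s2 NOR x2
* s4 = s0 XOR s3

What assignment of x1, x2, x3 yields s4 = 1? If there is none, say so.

Check with x1=1, x2=0, x3=0:
s0 = x1 AND x3 = 1 AND 0 = 0
s1 = x1 XOR s0 = 1 XOR 0 = 1
s2 = NOT s1 = NOT 1 = 0
s3 = s2 NOR x2 = 0 NOR 0 = 1
s4 = s0 XOR s3 = 0 XOR 1 = 1
So s4 = 1 as required.

x1=1, x2=0, x3=0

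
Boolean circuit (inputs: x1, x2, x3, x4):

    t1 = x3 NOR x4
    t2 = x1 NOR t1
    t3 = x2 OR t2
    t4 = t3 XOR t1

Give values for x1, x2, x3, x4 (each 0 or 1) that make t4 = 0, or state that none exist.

x1=1, x2=0, x3=1, x4=0

Check with x1=1, x2=0, x3=1, x4=0:
t1 = x3 NOR x4 = 1 NOR 0 = 0
t2 = x1 NOR t1 = 1 NOR 0 = 0
t3 = x2 OR t2 = 0 OR 0 = 0
t4 = t3 XOR t1 = 0 XOR 0 = 0
So t4 = 0 as required.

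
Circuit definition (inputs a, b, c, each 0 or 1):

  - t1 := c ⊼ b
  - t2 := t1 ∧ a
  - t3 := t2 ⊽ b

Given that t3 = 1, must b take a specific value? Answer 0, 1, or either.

0

t3 = t2 ⊽ b must be 1, so both t2 = 0 and b = 0.
Every assignment with t3 = 1 has b = 0; there are 2 such assignment(s).
  a=0, b=0, c=0
  a=0, b=0, c=1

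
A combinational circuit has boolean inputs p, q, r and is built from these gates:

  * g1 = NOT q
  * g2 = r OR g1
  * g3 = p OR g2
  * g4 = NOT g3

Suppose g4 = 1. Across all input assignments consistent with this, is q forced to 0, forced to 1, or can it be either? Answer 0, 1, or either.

g4 = NOT g3 must be 1, so g3 = 0.
g3 = p OR g2 must be 0, so both p = 0 and g2 = 0.
Every assignment with g4 = 1 has q = 1; there are 1 such assignment(s).
  p=0, q=1, r=0

1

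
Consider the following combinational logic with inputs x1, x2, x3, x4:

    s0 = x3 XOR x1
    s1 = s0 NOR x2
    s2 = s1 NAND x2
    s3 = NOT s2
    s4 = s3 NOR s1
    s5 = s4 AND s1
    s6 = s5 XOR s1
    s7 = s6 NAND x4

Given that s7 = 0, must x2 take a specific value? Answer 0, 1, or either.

s7 = s6 NAND x4 must be 0, so both s6 = 1 and x4 = 1.
Every assignment with s7 = 0 has x2 = 0; there are 2 such assignment(s).
  x1=0, x2=0, x3=0, x4=1
  x1=1, x2=0, x3=1, x4=1

0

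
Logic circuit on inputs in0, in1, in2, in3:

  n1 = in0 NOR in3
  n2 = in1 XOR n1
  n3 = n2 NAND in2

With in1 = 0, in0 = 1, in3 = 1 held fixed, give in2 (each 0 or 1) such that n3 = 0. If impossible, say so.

no solution exists

With in1 = 0, in0 = 1, in3 = 1 fixed, none of the 2 settings of in2 give n3 = 0.
For example, with in2=0:
n1 = in0 NOR in3 = 1 NOR 1 = 0
n2 = in1 XOR n1 = 0 XOR 0 = 0
n3 = n2 NAND in2 = 0 NAND 0 = 1
giving n3 = 1 ≠ 0.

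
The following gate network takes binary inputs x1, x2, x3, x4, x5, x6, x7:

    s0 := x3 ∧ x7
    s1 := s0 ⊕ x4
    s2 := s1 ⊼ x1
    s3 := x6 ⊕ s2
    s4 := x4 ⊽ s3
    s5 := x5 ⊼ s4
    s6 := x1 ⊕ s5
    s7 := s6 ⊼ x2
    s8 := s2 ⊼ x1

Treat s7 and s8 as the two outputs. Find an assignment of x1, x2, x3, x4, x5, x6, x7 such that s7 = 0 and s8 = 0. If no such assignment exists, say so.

x1=1, x2=1, x3=0, x4=0, x5=1, x6=1, x7=0

Check with x1=1, x2=1, x3=0, x4=0, x5=1, x6=1, x7=0:
s0 = x3 ∧ x7 = 0 ∧ 0 = 0
s1 = s0 ⊕ x4 = 0 ⊕ 0 = 0
s2 = s1 ⊼ x1 = 0 ⊼ 1 = 1
s3 = x6 ⊕ s2 = 1 ⊕ 1 = 0
s4 = x4 ⊽ s3 = 0 ⊽ 0 = 1
s5 = x5 ⊼ s4 = 1 ⊼ 1 = 0
s6 = x1 ⊕ s5 = 1 ⊕ 0 = 1
s7 = s6 ⊼ x2 = 1 ⊼ 1 = 0
s8 = s2 ⊼ x1 = 1 ⊼ 1 = 0
So s7 = 0 and s8 = 0.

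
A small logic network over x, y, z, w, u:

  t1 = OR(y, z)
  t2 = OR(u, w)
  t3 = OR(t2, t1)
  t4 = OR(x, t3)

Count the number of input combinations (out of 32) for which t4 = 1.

31

t4 = OR(x, t3) must be 1, so at least one of x, t3 is 1.
Enumerating the 32 input combinations, 31 give t4 = 1 and 1 give t4 = 0.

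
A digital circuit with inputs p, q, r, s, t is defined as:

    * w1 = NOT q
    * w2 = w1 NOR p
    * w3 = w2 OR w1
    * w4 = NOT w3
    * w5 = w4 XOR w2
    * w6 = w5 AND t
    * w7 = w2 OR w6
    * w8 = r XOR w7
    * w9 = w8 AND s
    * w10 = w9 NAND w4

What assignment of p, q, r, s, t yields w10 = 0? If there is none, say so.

w10 = w9 NAND w4 must be 0, so both w9 = 1 and w4 = 1.
w9 = w8 AND s must be 1, so both w8 = 1 and s = 1.
Check with p=1 q=1 r=0 s=1 t=1:
w1 = NOT q = NOT 1 = 0
w2 = w1 NOR p = 0 NOR 1 = 0
w3 = w2 OR w1 = 0 OR 0 = 0
w4 = NOT w3 = NOT 0 = 1
w5 = w4 XOR w2 = 1 XOR 0 = 1
w6 = w5 AND t = 1 AND 1 = 1
w7 = w2 OR w6 = 0 OR 1 = 1
w8 = r XOR w7 = 0 XOR 1 = 1
w9 = w8 AND s = 1 AND 1 = 1
w10 = w9 NAND w4 = 1 NAND 1 = 0
So w10 = 0 as required.

p=1 q=1 r=0 s=1 t=1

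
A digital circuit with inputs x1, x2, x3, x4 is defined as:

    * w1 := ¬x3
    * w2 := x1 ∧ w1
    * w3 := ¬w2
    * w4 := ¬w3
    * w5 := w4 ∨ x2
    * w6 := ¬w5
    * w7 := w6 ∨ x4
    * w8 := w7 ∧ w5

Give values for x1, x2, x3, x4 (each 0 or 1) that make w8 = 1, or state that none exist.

w8 = w7 ∧ w5 must be 1, so both w7 = 1 and w5 = 1.
w7 = w6 ∨ x4 must be 1, so at least one of w6, x4 is 1.
Check with x1=0 x2=1 x3=1 x4=1:
w1 = ¬x3 = ¬1 = 0
w2 = x1 ∧ w1 = 0 ∧ 0 = 0
w3 = ¬w2 = ¬0 = 1
w4 = ¬w3 = ¬1 = 0
w5 = w4 ∨ x2 = 0 ∨ 1 = 1
w6 = ¬w5 = ¬1 = 0
w7 = w6 ∨ x4 = 0 ∨ 1 = 1
w8 = w7 ∧ w5 = 1 ∧ 1 = 1
So w8 = 1 as required.

x1=0 x2=1 x3=1 x4=1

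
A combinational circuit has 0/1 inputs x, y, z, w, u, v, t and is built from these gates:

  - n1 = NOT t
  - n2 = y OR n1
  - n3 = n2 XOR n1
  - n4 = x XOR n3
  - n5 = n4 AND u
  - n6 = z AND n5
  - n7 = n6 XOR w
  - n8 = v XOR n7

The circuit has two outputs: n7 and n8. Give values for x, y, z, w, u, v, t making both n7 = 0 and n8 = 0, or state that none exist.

Check with x=1, y=1, z=1, w=0, u=1, v=0, t=1:
n1 = NOT t = NOT 1 = 0
n2 = y OR n1 = 1 OR 0 = 1
n3 = n2 XOR n1 = 1 XOR 0 = 1
n4 = x XOR n3 = 1 XOR 1 = 0
n5 = n4 AND u = 0 AND 1 = 0
n6 = z AND n5 = 1 AND 0 = 0
n7 = n6 XOR w = 0 XOR 0 = 0
n8 = v XOR n7 = 0 XOR 0 = 0
So n7 = 0 and n8 = 0.

x=1, y=1, z=1, w=0, u=1, v=0, t=1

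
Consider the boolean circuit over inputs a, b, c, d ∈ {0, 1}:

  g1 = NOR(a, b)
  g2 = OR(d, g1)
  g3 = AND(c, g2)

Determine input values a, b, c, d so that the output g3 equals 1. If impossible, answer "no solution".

g3 = AND(c, g2) must be 1, so both c = 1 and g2 = 1.
g2 = OR(d, g1) must be 1, so at least one of d, g1 is 1.
Check with a=0, b=0, c=1, d=1:
g1 = NOR(a, b) = NOR(0, 0) = 1
g2 = OR(d, g1) = OR(1, 1) = 1
g3 = AND(c, g2) = AND(1, 1) = 1
So g3 = 1 as required.

a=0, b=0, c=1, d=1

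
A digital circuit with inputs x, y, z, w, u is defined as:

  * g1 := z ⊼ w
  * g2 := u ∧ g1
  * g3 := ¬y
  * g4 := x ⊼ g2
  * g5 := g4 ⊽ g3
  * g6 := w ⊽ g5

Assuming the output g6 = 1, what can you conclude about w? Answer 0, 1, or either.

0

g6 = w ⊽ g5 must be 1, so both w = 0 and g5 = 0.
g5 = g4 ⊽ g3 must be 0, so at least one of g4, g3 is 1.
Every assignment with g6 = 1 has w = 0; there are 14 such assignment(s).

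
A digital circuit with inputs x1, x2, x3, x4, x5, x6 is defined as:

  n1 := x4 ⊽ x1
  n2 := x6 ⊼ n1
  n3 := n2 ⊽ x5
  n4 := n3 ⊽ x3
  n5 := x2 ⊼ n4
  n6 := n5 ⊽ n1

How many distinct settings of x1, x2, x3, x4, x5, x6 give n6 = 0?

n6 = n5 ⊽ n1 must be 0, so at least one of n5, n1 is 1.
Enumerating the 64 input combinations, 52 give n6 = 0 and 12 give n6 = 1.

52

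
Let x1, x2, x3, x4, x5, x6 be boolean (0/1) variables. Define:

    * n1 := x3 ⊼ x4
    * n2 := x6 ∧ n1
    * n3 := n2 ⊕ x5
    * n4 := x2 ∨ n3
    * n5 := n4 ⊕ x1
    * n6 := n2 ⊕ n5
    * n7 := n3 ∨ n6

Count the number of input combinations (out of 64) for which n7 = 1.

48

n7 = n3 ∨ n6 must be 1, so at least one of n3, n6 is 1.
Enumerating the 64 input combinations, 48 give n7 = 1 and 16 give n7 = 0.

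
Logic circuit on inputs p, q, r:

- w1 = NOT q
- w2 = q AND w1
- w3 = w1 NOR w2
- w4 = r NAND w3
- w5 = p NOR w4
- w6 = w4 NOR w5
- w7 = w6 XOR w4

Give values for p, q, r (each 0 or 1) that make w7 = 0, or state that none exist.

Check with p=0 q=1 r=1:
w1 = NOT q = NOT 1 = 0
w2 = q AND w1 = 1 AND 0 = 0
w3 = w1 NOR w2 = 0 NOR 0 = 1
w4 = r NAND w3 = 1 NAND 1 = 0
w5 = p NOR w4 = 0 NOR 0 = 1
w6 = w4 NOR w5 = 0 NOR 1 = 0
w7 = w6 XOR w4 = 0 XOR 0 = 0
So w7 = 0 as required.

p=0 q=1 r=1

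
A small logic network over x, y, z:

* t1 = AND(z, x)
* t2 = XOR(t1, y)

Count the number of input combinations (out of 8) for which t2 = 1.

4

t2 = XOR(t1, y) must be 1, so t1 and y differ.
Satisfying assignments:
  x=0, y=1, z=0
  x=0, y=1, z=1
  x=1, y=0, z=1
  x=1, y=1, z=0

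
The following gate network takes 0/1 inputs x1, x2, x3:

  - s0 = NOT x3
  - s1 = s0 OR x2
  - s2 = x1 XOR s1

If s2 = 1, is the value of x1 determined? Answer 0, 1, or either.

Both values of x1 occur among assignments with s2 = 1:
  x1=0: x1=0, x2=0, x3=0
  x1=1: x1=1, x2=0, x3=1

either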